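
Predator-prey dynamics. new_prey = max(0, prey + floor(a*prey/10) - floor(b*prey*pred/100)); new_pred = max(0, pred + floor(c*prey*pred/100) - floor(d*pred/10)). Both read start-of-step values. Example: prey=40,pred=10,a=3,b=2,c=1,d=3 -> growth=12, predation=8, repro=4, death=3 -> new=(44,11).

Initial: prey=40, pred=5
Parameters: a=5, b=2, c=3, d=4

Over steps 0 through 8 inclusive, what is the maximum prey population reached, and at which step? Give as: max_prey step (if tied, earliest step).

Answer: 80 3

Derivation:
Step 1: prey: 40+20-4=56; pred: 5+6-2=9
Step 2: prey: 56+28-10=74; pred: 9+15-3=21
Step 3: prey: 74+37-31=80; pred: 21+46-8=59
Step 4: prey: 80+40-94=26; pred: 59+141-23=177
Step 5: prey: 26+13-92=0; pred: 177+138-70=245
Step 6: prey: 0+0-0=0; pred: 245+0-98=147
Step 7: prey: 0+0-0=0; pred: 147+0-58=89
Step 8: prey: 0+0-0=0; pred: 89+0-35=54
Max prey = 80 at step 3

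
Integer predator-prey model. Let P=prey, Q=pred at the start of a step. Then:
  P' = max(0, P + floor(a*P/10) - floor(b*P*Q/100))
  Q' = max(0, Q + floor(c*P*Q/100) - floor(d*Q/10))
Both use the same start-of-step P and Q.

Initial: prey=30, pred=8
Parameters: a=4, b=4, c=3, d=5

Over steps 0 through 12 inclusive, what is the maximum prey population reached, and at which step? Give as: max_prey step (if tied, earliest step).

Answer: 33 1

Derivation:
Step 1: prey: 30+12-9=33; pred: 8+7-4=11
Step 2: prey: 33+13-14=32; pred: 11+10-5=16
Step 3: prey: 32+12-20=24; pred: 16+15-8=23
Step 4: prey: 24+9-22=11; pred: 23+16-11=28
Step 5: prey: 11+4-12=3; pred: 28+9-14=23
Step 6: prey: 3+1-2=2; pred: 23+2-11=14
Step 7: prey: 2+0-1=1; pred: 14+0-7=7
Step 8: prey: 1+0-0=1; pred: 7+0-3=4
Step 9: prey: 1+0-0=1; pred: 4+0-2=2
Step 10: prey: 1+0-0=1; pred: 2+0-1=1
Step 11: prey: 1+0-0=1; pred: 1+0-0=1
Step 12: prey: 1+0-0=1; pred: 1+0-0=1
Max prey = 33 at step 1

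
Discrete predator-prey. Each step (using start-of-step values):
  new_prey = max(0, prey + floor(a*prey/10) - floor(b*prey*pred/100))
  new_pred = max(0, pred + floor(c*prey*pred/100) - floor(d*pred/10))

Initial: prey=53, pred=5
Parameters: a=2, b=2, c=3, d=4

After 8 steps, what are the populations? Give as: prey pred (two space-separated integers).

Step 1: prey: 53+10-5=58; pred: 5+7-2=10
Step 2: prey: 58+11-11=58; pred: 10+17-4=23
Step 3: prey: 58+11-26=43; pred: 23+40-9=54
Step 4: prey: 43+8-46=5; pred: 54+69-21=102
Step 5: prey: 5+1-10=0; pred: 102+15-40=77
Step 6: prey: 0+0-0=0; pred: 77+0-30=47
Step 7: prey: 0+0-0=0; pred: 47+0-18=29
Step 8: prey: 0+0-0=0; pred: 29+0-11=18

Answer: 0 18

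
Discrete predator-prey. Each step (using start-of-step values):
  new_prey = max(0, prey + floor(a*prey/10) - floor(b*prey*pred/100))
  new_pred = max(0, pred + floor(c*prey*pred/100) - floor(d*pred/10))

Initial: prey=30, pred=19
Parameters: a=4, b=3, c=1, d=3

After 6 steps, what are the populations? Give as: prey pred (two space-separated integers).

Step 1: prey: 30+12-17=25; pred: 19+5-5=19
Step 2: prey: 25+10-14=21; pred: 19+4-5=18
Step 3: prey: 21+8-11=18; pred: 18+3-5=16
Step 4: prey: 18+7-8=17; pred: 16+2-4=14
Step 5: prey: 17+6-7=16; pred: 14+2-4=12
Step 6: prey: 16+6-5=17; pred: 12+1-3=10

Answer: 17 10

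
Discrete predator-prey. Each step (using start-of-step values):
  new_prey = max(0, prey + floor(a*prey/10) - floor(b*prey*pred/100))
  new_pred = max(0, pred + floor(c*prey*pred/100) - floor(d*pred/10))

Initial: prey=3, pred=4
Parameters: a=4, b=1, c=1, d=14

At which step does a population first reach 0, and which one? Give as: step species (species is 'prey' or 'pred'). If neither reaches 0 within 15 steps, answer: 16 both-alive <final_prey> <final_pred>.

Answer: 1 pred

Derivation:
Step 1: prey: 3+1-0=4; pred: 4+0-5=0
First extinction: pred at step 1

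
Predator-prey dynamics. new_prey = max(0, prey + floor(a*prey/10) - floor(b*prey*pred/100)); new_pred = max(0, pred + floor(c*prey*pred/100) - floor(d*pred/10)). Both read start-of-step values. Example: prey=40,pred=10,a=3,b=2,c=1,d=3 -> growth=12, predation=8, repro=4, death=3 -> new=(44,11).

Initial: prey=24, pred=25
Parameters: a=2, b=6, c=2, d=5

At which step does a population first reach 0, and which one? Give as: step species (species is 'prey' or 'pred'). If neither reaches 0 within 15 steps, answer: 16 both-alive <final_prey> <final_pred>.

Step 1: prey: 24+4-36=0; pred: 25+12-12=25
First extinction: prey at step 1

Answer: 1 prey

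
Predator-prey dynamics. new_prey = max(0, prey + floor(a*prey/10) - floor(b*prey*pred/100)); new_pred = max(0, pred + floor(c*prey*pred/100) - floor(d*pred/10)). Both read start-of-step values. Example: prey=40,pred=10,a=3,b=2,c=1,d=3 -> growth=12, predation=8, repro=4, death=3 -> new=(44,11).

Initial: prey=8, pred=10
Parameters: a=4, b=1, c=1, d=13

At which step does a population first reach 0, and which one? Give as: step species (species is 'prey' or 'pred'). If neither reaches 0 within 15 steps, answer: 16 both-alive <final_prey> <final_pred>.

Step 1: prey: 8+3-0=11; pred: 10+0-13=0
First extinction: pred at step 1

Answer: 1 pred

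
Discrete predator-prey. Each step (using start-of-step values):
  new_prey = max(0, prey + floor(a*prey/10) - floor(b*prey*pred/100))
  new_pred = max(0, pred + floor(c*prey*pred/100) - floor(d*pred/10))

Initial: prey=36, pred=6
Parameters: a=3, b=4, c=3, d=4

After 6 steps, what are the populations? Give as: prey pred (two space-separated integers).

Answer: 0 15

Derivation:
Step 1: prey: 36+10-8=38; pred: 6+6-2=10
Step 2: prey: 38+11-15=34; pred: 10+11-4=17
Step 3: prey: 34+10-23=21; pred: 17+17-6=28
Step 4: prey: 21+6-23=4; pred: 28+17-11=34
Step 5: prey: 4+1-5=0; pred: 34+4-13=25
Step 6: prey: 0+0-0=0; pred: 25+0-10=15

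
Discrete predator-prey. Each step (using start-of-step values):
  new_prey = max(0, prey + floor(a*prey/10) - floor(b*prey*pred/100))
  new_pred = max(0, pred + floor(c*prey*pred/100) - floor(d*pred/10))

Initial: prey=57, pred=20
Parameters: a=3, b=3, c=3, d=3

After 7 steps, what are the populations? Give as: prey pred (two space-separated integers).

Answer: 0 17

Derivation:
Step 1: prey: 57+17-34=40; pred: 20+34-6=48
Step 2: prey: 40+12-57=0; pred: 48+57-14=91
Step 3: prey: 0+0-0=0; pred: 91+0-27=64
Step 4: prey: 0+0-0=0; pred: 64+0-19=45
Step 5: prey: 0+0-0=0; pred: 45+0-13=32
Step 6: prey: 0+0-0=0; pred: 32+0-9=23
Step 7: prey: 0+0-0=0; pred: 23+0-6=17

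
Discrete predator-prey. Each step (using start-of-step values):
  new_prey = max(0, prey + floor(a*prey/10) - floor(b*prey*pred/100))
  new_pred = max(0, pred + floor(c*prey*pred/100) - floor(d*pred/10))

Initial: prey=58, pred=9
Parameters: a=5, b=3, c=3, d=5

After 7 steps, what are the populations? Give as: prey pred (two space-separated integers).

Answer: 0 9

Derivation:
Step 1: prey: 58+29-15=72; pred: 9+15-4=20
Step 2: prey: 72+36-43=65; pred: 20+43-10=53
Step 3: prey: 65+32-103=0; pred: 53+103-26=130
Step 4: prey: 0+0-0=0; pred: 130+0-65=65
Step 5: prey: 0+0-0=0; pred: 65+0-32=33
Step 6: prey: 0+0-0=0; pred: 33+0-16=17
Step 7: prey: 0+0-0=0; pred: 17+0-8=9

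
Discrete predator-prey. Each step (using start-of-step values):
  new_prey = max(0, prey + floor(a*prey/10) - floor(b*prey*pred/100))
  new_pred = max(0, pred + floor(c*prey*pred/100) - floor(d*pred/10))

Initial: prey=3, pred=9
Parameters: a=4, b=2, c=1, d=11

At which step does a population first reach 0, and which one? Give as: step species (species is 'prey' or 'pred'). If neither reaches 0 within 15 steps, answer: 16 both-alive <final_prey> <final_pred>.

Answer: 1 pred

Derivation:
Step 1: prey: 3+1-0=4; pred: 9+0-9=0
First extinction: pred at step 1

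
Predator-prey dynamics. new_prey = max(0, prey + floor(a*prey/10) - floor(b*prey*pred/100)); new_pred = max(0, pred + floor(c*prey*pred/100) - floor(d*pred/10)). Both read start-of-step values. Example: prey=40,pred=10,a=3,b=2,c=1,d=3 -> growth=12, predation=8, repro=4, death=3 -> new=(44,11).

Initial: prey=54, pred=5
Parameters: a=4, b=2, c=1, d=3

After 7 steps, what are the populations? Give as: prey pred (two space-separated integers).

Answer: 0 97

Derivation:
Step 1: prey: 54+21-5=70; pred: 5+2-1=6
Step 2: prey: 70+28-8=90; pred: 6+4-1=9
Step 3: prey: 90+36-16=110; pred: 9+8-2=15
Step 4: prey: 110+44-33=121; pred: 15+16-4=27
Step 5: prey: 121+48-65=104; pred: 27+32-8=51
Step 6: prey: 104+41-106=39; pred: 51+53-15=89
Step 7: prey: 39+15-69=0; pred: 89+34-26=97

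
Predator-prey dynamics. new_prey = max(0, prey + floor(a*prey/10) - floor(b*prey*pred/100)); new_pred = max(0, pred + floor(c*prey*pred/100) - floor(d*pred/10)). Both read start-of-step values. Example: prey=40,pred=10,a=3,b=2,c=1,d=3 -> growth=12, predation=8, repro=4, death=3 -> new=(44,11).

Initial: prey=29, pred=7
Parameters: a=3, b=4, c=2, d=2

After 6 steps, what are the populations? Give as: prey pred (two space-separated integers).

Step 1: prey: 29+8-8=29; pred: 7+4-1=10
Step 2: prey: 29+8-11=26; pred: 10+5-2=13
Step 3: prey: 26+7-13=20; pred: 13+6-2=17
Step 4: prey: 20+6-13=13; pred: 17+6-3=20
Step 5: prey: 13+3-10=6; pred: 20+5-4=21
Step 6: prey: 6+1-5=2; pred: 21+2-4=19

Answer: 2 19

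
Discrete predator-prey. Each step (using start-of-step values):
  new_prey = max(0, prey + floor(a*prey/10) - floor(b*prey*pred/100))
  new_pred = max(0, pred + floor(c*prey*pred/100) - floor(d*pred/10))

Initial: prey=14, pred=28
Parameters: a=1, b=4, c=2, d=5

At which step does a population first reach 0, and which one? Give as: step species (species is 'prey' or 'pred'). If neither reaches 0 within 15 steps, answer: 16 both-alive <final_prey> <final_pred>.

Step 1: prey: 14+1-15=0; pred: 28+7-14=21
First extinction: prey at step 1

Answer: 1 prey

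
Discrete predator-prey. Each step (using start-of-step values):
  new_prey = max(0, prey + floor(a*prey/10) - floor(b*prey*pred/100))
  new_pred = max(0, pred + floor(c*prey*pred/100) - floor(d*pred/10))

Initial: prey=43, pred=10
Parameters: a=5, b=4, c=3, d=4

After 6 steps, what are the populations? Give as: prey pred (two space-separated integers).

Step 1: prey: 43+21-17=47; pred: 10+12-4=18
Step 2: prey: 47+23-33=37; pred: 18+25-7=36
Step 3: prey: 37+18-53=2; pred: 36+39-14=61
Step 4: prey: 2+1-4=0; pred: 61+3-24=40
Step 5: prey: 0+0-0=0; pred: 40+0-16=24
Step 6: prey: 0+0-0=0; pred: 24+0-9=15

Answer: 0 15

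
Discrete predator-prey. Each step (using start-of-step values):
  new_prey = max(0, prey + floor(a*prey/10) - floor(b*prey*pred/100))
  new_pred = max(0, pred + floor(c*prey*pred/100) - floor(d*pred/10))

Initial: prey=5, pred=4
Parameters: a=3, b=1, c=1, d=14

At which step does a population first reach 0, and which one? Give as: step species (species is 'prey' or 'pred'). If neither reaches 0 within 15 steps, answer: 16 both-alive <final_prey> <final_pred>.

Step 1: prey: 5+1-0=6; pred: 4+0-5=0
First extinction: pred at step 1

Answer: 1 pred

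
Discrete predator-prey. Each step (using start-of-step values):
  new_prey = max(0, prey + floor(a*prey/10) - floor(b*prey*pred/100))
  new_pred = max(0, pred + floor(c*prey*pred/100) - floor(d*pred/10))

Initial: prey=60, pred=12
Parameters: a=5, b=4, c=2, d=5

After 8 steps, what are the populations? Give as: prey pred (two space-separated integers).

Answer: 0 2

Derivation:
Step 1: prey: 60+30-28=62; pred: 12+14-6=20
Step 2: prey: 62+31-49=44; pred: 20+24-10=34
Step 3: prey: 44+22-59=7; pred: 34+29-17=46
Step 4: prey: 7+3-12=0; pred: 46+6-23=29
Step 5: prey: 0+0-0=0; pred: 29+0-14=15
Step 6: prey: 0+0-0=0; pred: 15+0-7=8
Step 7: prey: 0+0-0=0; pred: 8+0-4=4
Step 8: prey: 0+0-0=0; pred: 4+0-2=2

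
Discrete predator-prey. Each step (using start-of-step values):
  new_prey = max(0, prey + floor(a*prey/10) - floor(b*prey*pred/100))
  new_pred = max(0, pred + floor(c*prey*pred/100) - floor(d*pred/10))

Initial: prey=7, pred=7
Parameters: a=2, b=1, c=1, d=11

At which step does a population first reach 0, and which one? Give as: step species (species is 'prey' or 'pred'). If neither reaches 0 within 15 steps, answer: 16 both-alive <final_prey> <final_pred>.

Answer: 1 pred

Derivation:
Step 1: prey: 7+1-0=8; pred: 7+0-7=0
First extinction: pred at step 1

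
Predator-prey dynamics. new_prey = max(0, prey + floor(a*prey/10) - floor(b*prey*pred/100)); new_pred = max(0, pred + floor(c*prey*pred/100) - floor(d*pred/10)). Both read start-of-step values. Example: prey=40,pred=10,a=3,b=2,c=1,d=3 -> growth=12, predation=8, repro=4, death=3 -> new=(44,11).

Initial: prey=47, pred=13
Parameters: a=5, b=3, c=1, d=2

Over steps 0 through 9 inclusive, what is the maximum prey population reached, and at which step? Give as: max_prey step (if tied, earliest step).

Step 1: prey: 47+23-18=52; pred: 13+6-2=17
Step 2: prey: 52+26-26=52; pred: 17+8-3=22
Step 3: prey: 52+26-34=44; pred: 22+11-4=29
Step 4: prey: 44+22-38=28; pred: 29+12-5=36
Step 5: prey: 28+14-30=12; pred: 36+10-7=39
Step 6: prey: 12+6-14=4; pred: 39+4-7=36
Step 7: prey: 4+2-4=2; pred: 36+1-7=30
Step 8: prey: 2+1-1=2; pred: 30+0-6=24
Step 9: prey: 2+1-1=2; pred: 24+0-4=20
Max prey = 52 at step 1

Answer: 52 1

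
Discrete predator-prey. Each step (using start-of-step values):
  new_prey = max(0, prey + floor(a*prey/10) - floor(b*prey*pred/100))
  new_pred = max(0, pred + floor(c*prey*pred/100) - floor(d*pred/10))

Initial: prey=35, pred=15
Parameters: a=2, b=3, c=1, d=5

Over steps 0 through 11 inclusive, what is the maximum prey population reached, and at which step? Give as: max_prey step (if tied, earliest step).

Answer: 50 11

Derivation:
Step 1: prey: 35+7-15=27; pred: 15+5-7=13
Step 2: prey: 27+5-10=22; pred: 13+3-6=10
Step 3: prey: 22+4-6=20; pred: 10+2-5=7
Step 4: prey: 20+4-4=20; pred: 7+1-3=5
Step 5: prey: 20+4-3=21; pred: 5+1-2=4
Step 6: prey: 21+4-2=23; pred: 4+0-2=2
Step 7: prey: 23+4-1=26; pred: 2+0-1=1
Step 8: prey: 26+5-0=31; pred: 1+0-0=1
Step 9: prey: 31+6-0=37; pred: 1+0-0=1
Step 10: prey: 37+7-1=43; pred: 1+0-0=1
Step 11: prey: 43+8-1=50; pred: 1+0-0=1
Max prey = 50 at step 11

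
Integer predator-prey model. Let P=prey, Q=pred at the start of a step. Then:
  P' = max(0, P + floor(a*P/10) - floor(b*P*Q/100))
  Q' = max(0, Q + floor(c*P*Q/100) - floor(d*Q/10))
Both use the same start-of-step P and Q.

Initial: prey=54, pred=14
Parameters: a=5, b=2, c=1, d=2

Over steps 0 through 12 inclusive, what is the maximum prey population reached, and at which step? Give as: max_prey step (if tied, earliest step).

Step 1: prey: 54+27-15=66; pred: 14+7-2=19
Step 2: prey: 66+33-25=74; pred: 19+12-3=28
Step 3: prey: 74+37-41=70; pred: 28+20-5=43
Step 4: prey: 70+35-60=45; pred: 43+30-8=65
Step 5: prey: 45+22-58=9; pred: 65+29-13=81
Step 6: prey: 9+4-14=0; pred: 81+7-16=72
Step 7: prey: 0+0-0=0; pred: 72+0-14=58
Step 8: prey: 0+0-0=0; pred: 58+0-11=47
Step 9: prey: 0+0-0=0; pred: 47+0-9=38
Step 10: prey: 0+0-0=0; pred: 38+0-7=31
Step 11: prey: 0+0-0=0; pred: 31+0-6=25
Step 12: prey: 0+0-0=0; pred: 25+0-5=20
Max prey = 74 at step 2

Answer: 74 2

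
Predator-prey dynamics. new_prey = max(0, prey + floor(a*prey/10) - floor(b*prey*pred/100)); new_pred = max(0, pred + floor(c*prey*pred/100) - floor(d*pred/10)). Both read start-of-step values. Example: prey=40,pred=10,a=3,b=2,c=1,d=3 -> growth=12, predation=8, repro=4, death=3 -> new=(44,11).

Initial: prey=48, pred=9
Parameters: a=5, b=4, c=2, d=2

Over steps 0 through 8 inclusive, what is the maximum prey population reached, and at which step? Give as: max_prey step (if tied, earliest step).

Answer: 55 1

Derivation:
Step 1: prey: 48+24-17=55; pred: 9+8-1=16
Step 2: prey: 55+27-35=47; pred: 16+17-3=30
Step 3: prey: 47+23-56=14; pred: 30+28-6=52
Step 4: prey: 14+7-29=0; pred: 52+14-10=56
Step 5: prey: 0+0-0=0; pred: 56+0-11=45
Step 6: prey: 0+0-0=0; pred: 45+0-9=36
Step 7: prey: 0+0-0=0; pred: 36+0-7=29
Step 8: prey: 0+0-0=0; pred: 29+0-5=24
Max prey = 55 at step 1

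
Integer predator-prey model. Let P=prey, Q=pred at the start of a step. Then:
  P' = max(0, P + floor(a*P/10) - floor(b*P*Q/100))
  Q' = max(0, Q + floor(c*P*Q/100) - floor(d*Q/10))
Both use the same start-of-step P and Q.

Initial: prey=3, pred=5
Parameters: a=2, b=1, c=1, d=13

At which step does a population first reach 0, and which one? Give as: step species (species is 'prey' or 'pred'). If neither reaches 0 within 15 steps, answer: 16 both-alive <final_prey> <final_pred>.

Answer: 1 pred

Derivation:
Step 1: prey: 3+0-0=3; pred: 5+0-6=0
First extinction: pred at step 1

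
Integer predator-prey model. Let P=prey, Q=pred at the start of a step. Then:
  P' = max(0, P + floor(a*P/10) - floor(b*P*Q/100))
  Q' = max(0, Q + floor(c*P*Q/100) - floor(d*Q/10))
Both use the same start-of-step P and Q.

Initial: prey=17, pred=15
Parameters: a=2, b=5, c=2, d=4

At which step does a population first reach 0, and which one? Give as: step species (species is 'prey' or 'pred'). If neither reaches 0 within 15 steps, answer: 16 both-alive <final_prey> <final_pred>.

Step 1: prey: 17+3-12=8; pred: 15+5-6=14
Step 2: prey: 8+1-5=4; pred: 14+2-5=11
Step 3: prey: 4+0-2=2; pred: 11+0-4=7
Step 4: prey: 2+0-0=2; pred: 7+0-2=5
Step 5: prey: 2+0-0=2; pred: 5+0-2=3
Step 6: prey: 2+0-0=2; pred: 3+0-1=2
Step 7: prey: 2+0-0=2; pred: 2+0-0=2
Steps 8-15: state stable at prey=2, pred=2 (no change)
No extinction within 15 steps

Answer: 16 both-alive 2 2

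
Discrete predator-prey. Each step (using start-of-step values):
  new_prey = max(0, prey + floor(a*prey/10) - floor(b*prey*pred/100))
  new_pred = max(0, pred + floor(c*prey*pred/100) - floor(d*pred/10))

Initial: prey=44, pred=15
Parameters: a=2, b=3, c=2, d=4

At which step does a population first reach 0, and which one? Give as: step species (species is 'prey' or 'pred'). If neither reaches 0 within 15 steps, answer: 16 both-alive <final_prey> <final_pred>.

Step 1: prey: 44+8-19=33; pred: 15+13-6=22
Step 2: prey: 33+6-21=18; pred: 22+14-8=28
Step 3: prey: 18+3-15=6; pred: 28+10-11=27
Step 4: prey: 6+1-4=3; pred: 27+3-10=20
Step 5: prey: 3+0-1=2; pred: 20+1-8=13
Step 6: prey: 2+0-0=2; pred: 13+0-5=8
Step 7: prey: 2+0-0=2; pred: 8+0-3=5
Step 8: prey: 2+0-0=2; pred: 5+0-2=3
Step 9: prey: 2+0-0=2; pred: 3+0-1=2
Step 10: prey: 2+0-0=2; pred: 2+0-0=2
Steps 11-15: state stable at prey=2, pred=2 (no change)
No extinction within 15 steps

Answer: 16 both-alive 2 2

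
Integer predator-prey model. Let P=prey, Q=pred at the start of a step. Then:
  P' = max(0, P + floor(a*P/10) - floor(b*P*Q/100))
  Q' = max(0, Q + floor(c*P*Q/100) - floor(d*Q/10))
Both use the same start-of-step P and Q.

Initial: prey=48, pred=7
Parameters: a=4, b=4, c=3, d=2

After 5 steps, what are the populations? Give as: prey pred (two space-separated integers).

Step 1: prey: 48+19-13=54; pred: 7+10-1=16
Step 2: prey: 54+21-34=41; pred: 16+25-3=38
Step 3: prey: 41+16-62=0; pred: 38+46-7=77
Step 4: prey: 0+0-0=0; pred: 77+0-15=62
Step 5: prey: 0+0-0=0; pred: 62+0-12=50

Answer: 0 50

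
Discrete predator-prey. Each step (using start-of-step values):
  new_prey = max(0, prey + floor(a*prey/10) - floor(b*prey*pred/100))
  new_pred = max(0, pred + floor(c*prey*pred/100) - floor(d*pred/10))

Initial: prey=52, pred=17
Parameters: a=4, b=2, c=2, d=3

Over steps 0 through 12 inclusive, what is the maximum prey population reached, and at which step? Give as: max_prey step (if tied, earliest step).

Step 1: prey: 52+20-17=55; pred: 17+17-5=29
Step 2: prey: 55+22-31=46; pred: 29+31-8=52
Step 3: prey: 46+18-47=17; pred: 52+47-15=84
Step 4: prey: 17+6-28=0; pred: 84+28-25=87
Step 5: prey: 0+0-0=0; pred: 87+0-26=61
Step 6: prey: 0+0-0=0; pred: 61+0-18=43
Step 7: prey: 0+0-0=0; pred: 43+0-12=31
Step 8: prey: 0+0-0=0; pred: 31+0-9=22
Step 9: prey: 0+0-0=0; pred: 22+0-6=16
Step 10: prey: 0+0-0=0; pred: 16+0-4=12
Step 11: prey: 0+0-0=0; pred: 12+0-3=9
Step 12: prey: 0+0-0=0; pred: 9+0-2=7
Max prey = 55 at step 1

Answer: 55 1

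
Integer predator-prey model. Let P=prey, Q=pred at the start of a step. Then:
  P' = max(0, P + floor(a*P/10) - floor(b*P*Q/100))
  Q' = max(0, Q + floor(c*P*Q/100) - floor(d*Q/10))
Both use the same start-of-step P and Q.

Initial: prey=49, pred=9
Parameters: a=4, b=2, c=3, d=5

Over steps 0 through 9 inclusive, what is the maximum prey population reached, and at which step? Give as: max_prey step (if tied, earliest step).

Answer: 63 2

Derivation:
Step 1: prey: 49+19-8=60; pred: 9+13-4=18
Step 2: prey: 60+24-21=63; pred: 18+32-9=41
Step 3: prey: 63+25-51=37; pred: 41+77-20=98
Step 4: prey: 37+14-72=0; pred: 98+108-49=157
Step 5: prey: 0+0-0=0; pred: 157+0-78=79
Step 6: prey: 0+0-0=0; pred: 79+0-39=40
Step 7: prey: 0+0-0=0; pred: 40+0-20=20
Step 8: prey: 0+0-0=0; pred: 20+0-10=10
Step 9: prey: 0+0-0=0; pred: 10+0-5=5
Max prey = 63 at step 2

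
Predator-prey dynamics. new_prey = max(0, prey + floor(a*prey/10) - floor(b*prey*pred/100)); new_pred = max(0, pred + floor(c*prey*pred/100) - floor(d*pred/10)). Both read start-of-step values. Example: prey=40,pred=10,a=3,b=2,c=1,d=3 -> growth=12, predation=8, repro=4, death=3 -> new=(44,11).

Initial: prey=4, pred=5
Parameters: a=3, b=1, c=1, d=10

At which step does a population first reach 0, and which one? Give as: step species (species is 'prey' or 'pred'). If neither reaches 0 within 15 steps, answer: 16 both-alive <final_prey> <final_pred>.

Answer: 1 pred

Derivation:
Step 1: prey: 4+1-0=5; pred: 5+0-5=0
First extinction: pred at step 1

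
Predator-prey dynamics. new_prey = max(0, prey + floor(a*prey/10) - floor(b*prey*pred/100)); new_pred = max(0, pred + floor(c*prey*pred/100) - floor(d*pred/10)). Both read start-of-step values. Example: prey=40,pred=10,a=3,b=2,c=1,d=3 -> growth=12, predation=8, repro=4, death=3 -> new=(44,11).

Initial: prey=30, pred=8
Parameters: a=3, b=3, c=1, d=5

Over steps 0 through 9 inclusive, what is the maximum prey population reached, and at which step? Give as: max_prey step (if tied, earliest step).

Answer: 124 9

Derivation:
Step 1: prey: 30+9-7=32; pred: 8+2-4=6
Step 2: prey: 32+9-5=36; pred: 6+1-3=4
Step 3: prey: 36+10-4=42; pred: 4+1-2=3
Step 4: prey: 42+12-3=51; pred: 3+1-1=3
Step 5: prey: 51+15-4=62; pred: 3+1-1=3
Step 6: prey: 62+18-5=75; pred: 3+1-1=3
Step 7: prey: 75+22-6=91; pred: 3+2-1=4
Step 8: prey: 91+27-10=108; pred: 4+3-2=5
Step 9: prey: 108+32-16=124; pred: 5+5-2=8
Max prey = 124 at step 9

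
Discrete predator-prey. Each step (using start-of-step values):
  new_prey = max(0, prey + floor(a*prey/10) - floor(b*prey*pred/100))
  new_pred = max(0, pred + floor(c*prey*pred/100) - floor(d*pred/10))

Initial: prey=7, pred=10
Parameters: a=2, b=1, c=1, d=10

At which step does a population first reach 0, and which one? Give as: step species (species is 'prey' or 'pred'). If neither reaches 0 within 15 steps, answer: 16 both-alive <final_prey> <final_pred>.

Answer: 1 pred

Derivation:
Step 1: prey: 7+1-0=8; pred: 10+0-10=0
First extinction: pred at step 1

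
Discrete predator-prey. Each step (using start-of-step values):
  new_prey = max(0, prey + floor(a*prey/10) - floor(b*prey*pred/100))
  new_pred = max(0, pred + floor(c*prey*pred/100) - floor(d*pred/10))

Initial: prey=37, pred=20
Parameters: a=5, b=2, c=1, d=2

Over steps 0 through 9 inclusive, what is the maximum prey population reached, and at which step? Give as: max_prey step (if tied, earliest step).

Step 1: prey: 37+18-14=41; pred: 20+7-4=23
Step 2: prey: 41+20-18=43; pred: 23+9-4=28
Step 3: prey: 43+21-24=40; pred: 28+12-5=35
Step 4: prey: 40+20-28=32; pred: 35+14-7=42
Step 5: prey: 32+16-26=22; pred: 42+13-8=47
Step 6: prey: 22+11-20=13; pred: 47+10-9=48
Step 7: prey: 13+6-12=7; pred: 48+6-9=45
Step 8: prey: 7+3-6=4; pred: 45+3-9=39
Step 9: prey: 4+2-3=3; pred: 39+1-7=33
Max prey = 43 at step 2

Answer: 43 2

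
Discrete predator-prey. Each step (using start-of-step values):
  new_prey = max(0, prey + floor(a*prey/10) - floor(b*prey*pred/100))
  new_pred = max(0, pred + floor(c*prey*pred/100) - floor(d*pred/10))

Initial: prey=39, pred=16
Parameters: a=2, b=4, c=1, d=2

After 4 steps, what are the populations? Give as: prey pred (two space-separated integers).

Step 1: prey: 39+7-24=22; pred: 16+6-3=19
Step 2: prey: 22+4-16=10; pred: 19+4-3=20
Step 3: prey: 10+2-8=4; pred: 20+2-4=18
Step 4: prey: 4+0-2=2; pred: 18+0-3=15

Answer: 2 15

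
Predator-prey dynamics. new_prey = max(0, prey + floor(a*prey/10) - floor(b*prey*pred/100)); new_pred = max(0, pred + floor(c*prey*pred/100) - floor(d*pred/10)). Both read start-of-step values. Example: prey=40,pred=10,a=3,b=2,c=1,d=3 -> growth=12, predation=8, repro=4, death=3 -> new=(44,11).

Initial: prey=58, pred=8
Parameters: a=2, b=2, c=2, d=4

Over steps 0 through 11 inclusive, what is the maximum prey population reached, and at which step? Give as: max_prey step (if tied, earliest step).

Answer: 60 1

Derivation:
Step 1: prey: 58+11-9=60; pred: 8+9-3=14
Step 2: prey: 60+12-16=56; pred: 14+16-5=25
Step 3: prey: 56+11-28=39; pred: 25+28-10=43
Step 4: prey: 39+7-33=13; pred: 43+33-17=59
Step 5: prey: 13+2-15=0; pred: 59+15-23=51
Step 6: prey: 0+0-0=0; pred: 51+0-20=31
Step 7: prey: 0+0-0=0; pred: 31+0-12=19
Step 8: prey: 0+0-0=0; pred: 19+0-7=12
Step 9: prey: 0+0-0=0; pred: 12+0-4=8
Step 10: prey: 0+0-0=0; pred: 8+0-3=5
Step 11: prey: 0+0-0=0; pred: 5+0-2=3
Max prey = 60 at step 1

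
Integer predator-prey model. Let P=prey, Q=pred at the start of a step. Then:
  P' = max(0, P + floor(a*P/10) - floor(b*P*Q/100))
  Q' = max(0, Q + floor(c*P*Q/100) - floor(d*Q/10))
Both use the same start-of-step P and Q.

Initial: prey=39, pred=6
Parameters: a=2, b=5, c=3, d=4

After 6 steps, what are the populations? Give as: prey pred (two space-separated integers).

Answer: 0 7

Derivation:
Step 1: prey: 39+7-11=35; pred: 6+7-2=11
Step 2: prey: 35+7-19=23; pred: 11+11-4=18
Step 3: prey: 23+4-20=7; pred: 18+12-7=23
Step 4: prey: 7+1-8=0; pred: 23+4-9=18
Step 5: prey: 0+0-0=0; pred: 18+0-7=11
Step 6: prey: 0+0-0=0; pred: 11+0-4=7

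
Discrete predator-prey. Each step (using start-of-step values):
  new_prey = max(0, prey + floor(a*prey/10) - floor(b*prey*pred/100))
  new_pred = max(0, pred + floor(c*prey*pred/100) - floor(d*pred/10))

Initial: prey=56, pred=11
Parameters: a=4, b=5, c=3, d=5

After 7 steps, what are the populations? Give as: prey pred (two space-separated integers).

Answer: 0 3

Derivation:
Step 1: prey: 56+22-30=48; pred: 11+18-5=24
Step 2: prey: 48+19-57=10; pred: 24+34-12=46
Step 3: prey: 10+4-23=0; pred: 46+13-23=36
Step 4: prey: 0+0-0=0; pred: 36+0-18=18
Step 5: prey: 0+0-0=0; pred: 18+0-9=9
Step 6: prey: 0+0-0=0; pred: 9+0-4=5
Step 7: prey: 0+0-0=0; pred: 5+0-2=3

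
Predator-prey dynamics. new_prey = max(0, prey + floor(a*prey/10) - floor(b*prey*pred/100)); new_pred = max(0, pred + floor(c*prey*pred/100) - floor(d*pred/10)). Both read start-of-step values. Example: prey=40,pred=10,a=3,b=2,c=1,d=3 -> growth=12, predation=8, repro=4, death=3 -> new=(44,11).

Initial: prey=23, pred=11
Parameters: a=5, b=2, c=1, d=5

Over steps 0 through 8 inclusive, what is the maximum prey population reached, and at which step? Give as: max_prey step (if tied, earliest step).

Answer: 224 8

Derivation:
Step 1: prey: 23+11-5=29; pred: 11+2-5=8
Step 2: prey: 29+14-4=39; pred: 8+2-4=6
Step 3: prey: 39+19-4=54; pred: 6+2-3=5
Step 4: prey: 54+27-5=76; pred: 5+2-2=5
Step 5: prey: 76+38-7=107; pred: 5+3-2=6
Step 6: prey: 107+53-12=148; pred: 6+6-3=9
Step 7: prey: 148+74-26=196; pred: 9+13-4=18
Step 8: prey: 196+98-70=224; pred: 18+35-9=44
Max prey = 224 at step 8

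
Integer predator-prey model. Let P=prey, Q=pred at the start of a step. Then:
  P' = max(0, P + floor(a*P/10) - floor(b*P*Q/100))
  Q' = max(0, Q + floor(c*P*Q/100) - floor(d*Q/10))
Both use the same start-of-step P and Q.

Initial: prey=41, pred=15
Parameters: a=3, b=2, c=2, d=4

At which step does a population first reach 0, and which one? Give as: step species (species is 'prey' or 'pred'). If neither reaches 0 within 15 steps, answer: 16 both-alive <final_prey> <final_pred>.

Step 1: prey: 41+12-12=41; pred: 15+12-6=21
Step 2: prey: 41+12-17=36; pred: 21+17-8=30
Step 3: prey: 36+10-21=25; pred: 30+21-12=39
Step 4: prey: 25+7-19=13; pred: 39+19-15=43
Step 5: prey: 13+3-11=5; pred: 43+11-17=37
Step 6: prey: 5+1-3=3; pred: 37+3-14=26
Step 7: prey: 3+0-1=2; pred: 26+1-10=17
Step 8: prey: 2+0-0=2; pred: 17+0-6=11
Step 9: prey: 2+0-0=2; pred: 11+0-4=7
Step 10: prey: 2+0-0=2; pred: 7+0-2=5
Step 11: prey: 2+0-0=2; pred: 5+0-2=3
Step 12: prey: 2+0-0=2; pred: 3+0-1=2
Step 13: prey: 2+0-0=2; pred: 2+0-0=2
Steps 14-15: state stable at prey=2, pred=2 (no change)
No extinction within 15 steps

Answer: 16 both-alive 2 2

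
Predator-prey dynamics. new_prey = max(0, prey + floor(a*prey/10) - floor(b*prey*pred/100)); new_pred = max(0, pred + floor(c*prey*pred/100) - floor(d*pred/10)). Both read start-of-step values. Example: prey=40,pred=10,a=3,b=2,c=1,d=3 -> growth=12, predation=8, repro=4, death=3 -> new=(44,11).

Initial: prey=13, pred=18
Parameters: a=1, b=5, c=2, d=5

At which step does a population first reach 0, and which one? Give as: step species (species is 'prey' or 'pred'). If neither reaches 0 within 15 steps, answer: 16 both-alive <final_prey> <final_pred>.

Step 1: prey: 13+1-11=3; pred: 18+4-9=13
Step 2: prey: 3+0-1=2; pred: 13+0-6=7
Step 3: prey: 2+0-0=2; pred: 7+0-3=4
Step 4: prey: 2+0-0=2; pred: 4+0-2=2
Step 5: prey: 2+0-0=2; pred: 2+0-1=1
Step 6: prey: 2+0-0=2; pred: 1+0-0=1
Steps 7-15: state stable at prey=2, pred=1 (no change)
No extinction within 15 steps

Answer: 16 both-alive 2 1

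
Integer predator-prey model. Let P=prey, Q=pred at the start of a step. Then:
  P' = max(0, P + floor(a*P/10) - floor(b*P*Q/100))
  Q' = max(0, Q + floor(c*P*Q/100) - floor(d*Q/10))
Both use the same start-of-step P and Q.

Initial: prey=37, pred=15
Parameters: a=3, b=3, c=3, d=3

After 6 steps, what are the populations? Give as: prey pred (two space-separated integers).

Step 1: prey: 37+11-16=32; pred: 15+16-4=27
Step 2: prey: 32+9-25=16; pred: 27+25-8=44
Step 3: prey: 16+4-21=0; pred: 44+21-13=52
Step 4: prey: 0+0-0=0; pred: 52+0-15=37
Step 5: prey: 0+0-0=0; pred: 37+0-11=26
Step 6: prey: 0+0-0=0; pred: 26+0-7=19

Answer: 0 19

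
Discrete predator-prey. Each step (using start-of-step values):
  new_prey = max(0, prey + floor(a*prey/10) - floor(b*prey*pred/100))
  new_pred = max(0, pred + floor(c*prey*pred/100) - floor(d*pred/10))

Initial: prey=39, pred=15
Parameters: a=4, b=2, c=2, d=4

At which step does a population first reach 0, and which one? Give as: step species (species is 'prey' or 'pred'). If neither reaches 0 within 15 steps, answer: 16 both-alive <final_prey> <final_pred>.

Answer: 16 both-alive 1 2

Derivation:
Step 1: prey: 39+15-11=43; pred: 15+11-6=20
Step 2: prey: 43+17-17=43; pred: 20+17-8=29
Step 3: prey: 43+17-24=36; pred: 29+24-11=42
Step 4: prey: 36+14-30=20; pred: 42+30-16=56
Step 5: prey: 20+8-22=6; pred: 56+22-22=56
Step 6: prey: 6+2-6=2; pred: 56+6-22=40
Step 7: prey: 2+0-1=1; pred: 40+1-16=25
Step 8: prey: 1+0-0=1; pred: 25+0-10=15
Step 9: prey: 1+0-0=1; pred: 15+0-6=9
Step 10: prey: 1+0-0=1; pred: 9+0-3=6
Step 11: prey: 1+0-0=1; pred: 6+0-2=4
Step 12: prey: 1+0-0=1; pred: 4+0-1=3
Step 13: prey: 1+0-0=1; pred: 3+0-1=2
Step 14: prey: 1+0-0=1; pred: 2+0-0=2
Steps 15-15: state stable at prey=1, pred=2 (no change)
No extinction within 15 steps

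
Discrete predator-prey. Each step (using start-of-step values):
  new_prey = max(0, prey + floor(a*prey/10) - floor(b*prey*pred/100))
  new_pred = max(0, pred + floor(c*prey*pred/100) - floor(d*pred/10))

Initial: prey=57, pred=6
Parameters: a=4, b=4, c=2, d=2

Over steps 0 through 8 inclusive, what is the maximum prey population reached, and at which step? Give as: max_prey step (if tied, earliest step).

Step 1: prey: 57+22-13=66; pred: 6+6-1=11
Step 2: prey: 66+26-29=63; pred: 11+14-2=23
Step 3: prey: 63+25-57=31; pred: 23+28-4=47
Step 4: prey: 31+12-58=0; pred: 47+29-9=67
Step 5: prey: 0+0-0=0; pred: 67+0-13=54
Step 6: prey: 0+0-0=0; pred: 54+0-10=44
Step 7: prey: 0+0-0=0; pred: 44+0-8=36
Step 8: prey: 0+0-0=0; pred: 36+0-7=29
Max prey = 66 at step 1

Answer: 66 1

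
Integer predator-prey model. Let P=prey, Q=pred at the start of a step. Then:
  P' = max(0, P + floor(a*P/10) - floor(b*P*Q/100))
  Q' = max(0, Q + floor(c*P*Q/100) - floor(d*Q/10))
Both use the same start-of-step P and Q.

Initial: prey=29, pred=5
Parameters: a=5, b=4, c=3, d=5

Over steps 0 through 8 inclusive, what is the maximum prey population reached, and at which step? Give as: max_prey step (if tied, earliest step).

Answer: 50 3

Derivation:
Step 1: prey: 29+14-5=38; pred: 5+4-2=7
Step 2: prey: 38+19-10=47; pred: 7+7-3=11
Step 3: prey: 47+23-20=50; pred: 11+15-5=21
Step 4: prey: 50+25-42=33; pred: 21+31-10=42
Step 5: prey: 33+16-55=0; pred: 42+41-21=62
Step 6: prey: 0+0-0=0; pred: 62+0-31=31
Step 7: prey: 0+0-0=0; pred: 31+0-15=16
Step 8: prey: 0+0-0=0; pred: 16+0-8=8
Max prey = 50 at step 3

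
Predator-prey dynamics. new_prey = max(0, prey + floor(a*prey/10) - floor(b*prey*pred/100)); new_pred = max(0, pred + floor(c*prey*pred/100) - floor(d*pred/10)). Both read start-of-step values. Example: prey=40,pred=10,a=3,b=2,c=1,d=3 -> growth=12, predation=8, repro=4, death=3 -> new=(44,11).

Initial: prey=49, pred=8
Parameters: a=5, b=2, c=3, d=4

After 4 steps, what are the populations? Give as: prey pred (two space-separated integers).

Answer: 0 266

Derivation:
Step 1: prey: 49+24-7=66; pred: 8+11-3=16
Step 2: prey: 66+33-21=78; pred: 16+31-6=41
Step 3: prey: 78+39-63=54; pred: 41+95-16=120
Step 4: prey: 54+27-129=0; pred: 120+194-48=266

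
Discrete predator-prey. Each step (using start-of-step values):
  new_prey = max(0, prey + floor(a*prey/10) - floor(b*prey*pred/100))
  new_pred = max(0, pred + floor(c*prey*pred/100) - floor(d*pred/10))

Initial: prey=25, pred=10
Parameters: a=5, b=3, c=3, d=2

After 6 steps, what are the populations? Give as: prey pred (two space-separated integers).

Step 1: prey: 25+12-7=30; pred: 10+7-2=15
Step 2: prey: 30+15-13=32; pred: 15+13-3=25
Step 3: prey: 32+16-24=24; pred: 25+24-5=44
Step 4: prey: 24+12-31=5; pred: 44+31-8=67
Step 5: prey: 5+2-10=0; pred: 67+10-13=64
Step 6: prey: 0+0-0=0; pred: 64+0-12=52

Answer: 0 52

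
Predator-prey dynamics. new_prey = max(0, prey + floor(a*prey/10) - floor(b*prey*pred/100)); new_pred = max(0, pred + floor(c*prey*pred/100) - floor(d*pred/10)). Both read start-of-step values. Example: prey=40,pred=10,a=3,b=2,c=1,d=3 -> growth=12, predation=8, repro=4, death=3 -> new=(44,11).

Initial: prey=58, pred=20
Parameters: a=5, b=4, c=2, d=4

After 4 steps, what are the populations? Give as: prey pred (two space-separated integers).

Step 1: prey: 58+29-46=41; pred: 20+23-8=35
Step 2: prey: 41+20-57=4; pred: 35+28-14=49
Step 3: prey: 4+2-7=0; pred: 49+3-19=33
Step 4: prey: 0+0-0=0; pred: 33+0-13=20

Answer: 0 20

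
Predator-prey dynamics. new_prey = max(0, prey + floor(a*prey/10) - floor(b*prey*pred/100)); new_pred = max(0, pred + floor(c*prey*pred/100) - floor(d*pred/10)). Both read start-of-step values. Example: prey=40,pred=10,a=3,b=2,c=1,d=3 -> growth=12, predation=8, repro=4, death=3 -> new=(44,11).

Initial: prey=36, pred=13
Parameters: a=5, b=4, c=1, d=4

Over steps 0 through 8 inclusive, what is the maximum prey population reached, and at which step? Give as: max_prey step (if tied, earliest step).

Step 1: prey: 36+18-18=36; pred: 13+4-5=12
Step 2: prey: 36+18-17=37; pred: 12+4-4=12
Step 3: prey: 37+18-17=38; pred: 12+4-4=12
Step 4: prey: 38+19-18=39; pred: 12+4-4=12
Step 5: prey: 39+19-18=40; pred: 12+4-4=12
Step 6: prey: 40+20-19=41; pred: 12+4-4=12
Step 7: prey: 41+20-19=42; pred: 12+4-4=12
Step 8: prey: 42+21-20=43; pred: 12+5-4=13
Max prey = 43 at step 8

Answer: 43 8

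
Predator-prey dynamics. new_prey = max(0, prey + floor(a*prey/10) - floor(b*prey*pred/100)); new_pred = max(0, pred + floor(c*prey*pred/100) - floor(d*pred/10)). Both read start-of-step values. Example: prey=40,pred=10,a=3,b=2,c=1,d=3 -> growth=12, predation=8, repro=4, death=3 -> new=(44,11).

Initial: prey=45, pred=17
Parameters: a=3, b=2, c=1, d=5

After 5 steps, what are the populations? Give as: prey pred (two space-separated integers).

Answer: 49 10

Derivation:
Step 1: prey: 45+13-15=43; pred: 17+7-8=16
Step 2: prey: 43+12-13=42; pred: 16+6-8=14
Step 3: prey: 42+12-11=43; pred: 14+5-7=12
Step 4: prey: 43+12-10=45; pred: 12+5-6=11
Step 5: prey: 45+13-9=49; pred: 11+4-5=10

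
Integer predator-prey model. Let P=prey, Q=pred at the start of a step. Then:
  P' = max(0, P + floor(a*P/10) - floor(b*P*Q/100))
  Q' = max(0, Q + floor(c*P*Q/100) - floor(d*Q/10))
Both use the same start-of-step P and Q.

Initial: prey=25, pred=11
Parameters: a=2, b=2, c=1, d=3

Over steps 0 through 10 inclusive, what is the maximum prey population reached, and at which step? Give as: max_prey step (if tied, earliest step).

Step 1: prey: 25+5-5=25; pred: 11+2-3=10
Step 2: prey: 25+5-5=25; pred: 10+2-3=9
Step 3: prey: 25+5-4=26; pred: 9+2-2=9
Step 4: prey: 26+5-4=27; pred: 9+2-2=9
Step 5: prey: 27+5-4=28; pred: 9+2-2=9
Step 6: prey: 28+5-5=28; pred: 9+2-2=9
Step 7: prey: 28+5-5=28; pred: 9+2-2=9
Step 8: prey: 28+5-5=28; pred: 9+2-2=9
Step 9: prey: 28+5-5=28; pred: 9+2-2=9
Step 10: prey: 28+5-5=28; pred: 9+2-2=9
Max prey = 28 at step 5

Answer: 28 5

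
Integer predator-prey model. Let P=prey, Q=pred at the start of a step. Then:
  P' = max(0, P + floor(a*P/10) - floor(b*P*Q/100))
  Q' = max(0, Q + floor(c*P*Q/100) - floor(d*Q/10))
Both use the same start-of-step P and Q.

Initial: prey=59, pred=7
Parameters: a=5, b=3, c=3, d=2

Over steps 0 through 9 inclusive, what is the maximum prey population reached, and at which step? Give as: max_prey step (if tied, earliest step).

Answer: 76 1

Derivation:
Step 1: prey: 59+29-12=76; pred: 7+12-1=18
Step 2: prey: 76+38-41=73; pred: 18+41-3=56
Step 3: prey: 73+36-122=0; pred: 56+122-11=167
Step 4: prey: 0+0-0=0; pred: 167+0-33=134
Step 5: prey: 0+0-0=0; pred: 134+0-26=108
Step 6: prey: 0+0-0=0; pred: 108+0-21=87
Step 7: prey: 0+0-0=0; pred: 87+0-17=70
Step 8: prey: 0+0-0=0; pred: 70+0-14=56
Step 9: prey: 0+0-0=0; pred: 56+0-11=45
Max prey = 76 at step 1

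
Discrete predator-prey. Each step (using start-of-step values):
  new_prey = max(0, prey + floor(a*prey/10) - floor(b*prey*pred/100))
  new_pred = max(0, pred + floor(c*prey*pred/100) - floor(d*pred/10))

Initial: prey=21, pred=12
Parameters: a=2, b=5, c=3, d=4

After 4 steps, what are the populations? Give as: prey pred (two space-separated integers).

Step 1: prey: 21+4-12=13; pred: 12+7-4=15
Step 2: prey: 13+2-9=6; pred: 15+5-6=14
Step 3: prey: 6+1-4=3; pred: 14+2-5=11
Step 4: prey: 3+0-1=2; pred: 11+0-4=7

Answer: 2 7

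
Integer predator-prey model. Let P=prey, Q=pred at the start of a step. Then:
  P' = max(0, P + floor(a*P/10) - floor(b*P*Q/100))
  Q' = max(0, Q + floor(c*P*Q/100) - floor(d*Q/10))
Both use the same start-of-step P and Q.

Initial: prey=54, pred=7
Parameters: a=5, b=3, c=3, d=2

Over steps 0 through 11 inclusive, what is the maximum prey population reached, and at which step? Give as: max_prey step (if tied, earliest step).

Step 1: prey: 54+27-11=70; pred: 7+11-1=17
Step 2: prey: 70+35-35=70; pred: 17+35-3=49
Step 3: prey: 70+35-102=3; pred: 49+102-9=142
Step 4: prey: 3+1-12=0; pred: 142+12-28=126
Step 5: prey: 0+0-0=0; pred: 126+0-25=101
Step 6: prey: 0+0-0=0; pred: 101+0-20=81
Step 7: prey: 0+0-0=0; pred: 81+0-16=65
Step 8: prey: 0+0-0=0; pred: 65+0-13=52
Step 9: prey: 0+0-0=0; pred: 52+0-10=42
Step 10: prey: 0+0-0=0; pred: 42+0-8=34
Step 11: prey: 0+0-0=0; pred: 34+0-6=28
Max prey = 70 at step 1

Answer: 70 1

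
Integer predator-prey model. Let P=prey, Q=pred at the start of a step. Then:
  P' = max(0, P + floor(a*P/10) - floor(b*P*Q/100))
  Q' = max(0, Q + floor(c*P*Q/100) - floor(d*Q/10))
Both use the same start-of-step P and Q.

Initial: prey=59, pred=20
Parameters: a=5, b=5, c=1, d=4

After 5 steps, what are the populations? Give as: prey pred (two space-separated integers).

Answer: 5 6

Derivation:
Step 1: prey: 59+29-59=29; pred: 20+11-8=23
Step 2: prey: 29+14-33=10; pred: 23+6-9=20
Step 3: prey: 10+5-10=5; pred: 20+2-8=14
Step 4: prey: 5+2-3=4; pred: 14+0-5=9
Step 5: prey: 4+2-1=5; pred: 9+0-3=6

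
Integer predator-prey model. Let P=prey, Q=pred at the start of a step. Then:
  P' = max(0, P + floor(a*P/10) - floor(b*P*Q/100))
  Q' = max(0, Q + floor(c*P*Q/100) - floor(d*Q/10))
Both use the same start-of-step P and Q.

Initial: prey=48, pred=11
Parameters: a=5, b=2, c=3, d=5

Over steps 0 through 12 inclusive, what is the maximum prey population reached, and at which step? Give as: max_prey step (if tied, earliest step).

Step 1: prey: 48+24-10=62; pred: 11+15-5=21
Step 2: prey: 62+31-26=67; pred: 21+39-10=50
Step 3: prey: 67+33-67=33; pred: 50+100-25=125
Step 4: prey: 33+16-82=0; pred: 125+123-62=186
Step 5: prey: 0+0-0=0; pred: 186+0-93=93
Step 6: prey: 0+0-0=0; pred: 93+0-46=47
Step 7: prey: 0+0-0=0; pred: 47+0-23=24
Step 8: prey: 0+0-0=0; pred: 24+0-12=12
Step 9: prey: 0+0-0=0; pred: 12+0-6=6
Step 10: prey: 0+0-0=0; pred: 6+0-3=3
Step 11: prey: 0+0-0=0; pred: 3+0-1=2
Step 12: prey: 0+0-0=0; pred: 2+0-1=1
Max prey = 67 at step 2

Answer: 67 2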